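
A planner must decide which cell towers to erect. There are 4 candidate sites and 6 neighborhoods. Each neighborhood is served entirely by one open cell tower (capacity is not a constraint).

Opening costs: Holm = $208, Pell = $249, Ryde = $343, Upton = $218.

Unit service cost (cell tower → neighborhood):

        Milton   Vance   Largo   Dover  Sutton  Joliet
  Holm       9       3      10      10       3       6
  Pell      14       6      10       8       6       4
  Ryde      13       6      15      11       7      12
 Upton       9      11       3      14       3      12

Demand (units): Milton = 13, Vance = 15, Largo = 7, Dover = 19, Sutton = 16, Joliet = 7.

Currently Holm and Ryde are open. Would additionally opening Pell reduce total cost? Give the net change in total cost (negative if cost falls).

No — net change +197 (cost rises by 197).

Current service cost with {Holm, Ryde}: 512.
Adding Pell: each neighborhood re-picks its cheapest; new service cost 460, saving 52.
Extra fixed cost: 249. Net change = 249 − 52 = 197.
(Totals: 1063 → 1260.)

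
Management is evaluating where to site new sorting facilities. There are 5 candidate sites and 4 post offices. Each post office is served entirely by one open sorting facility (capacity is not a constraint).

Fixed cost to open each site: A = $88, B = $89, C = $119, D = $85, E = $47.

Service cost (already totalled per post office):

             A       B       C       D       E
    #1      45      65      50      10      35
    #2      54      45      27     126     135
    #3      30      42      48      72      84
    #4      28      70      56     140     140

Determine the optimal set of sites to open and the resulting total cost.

For any fixed open set, each post office goes to its cheapest open site; total = fixed + service.
{A}: #1→A 45, #2→A 54, #3→A 30, #4→A 28. Service 157; fixed 88; total 245.
{A, E}: service 147 + fixed 135 = 282
{A, D}: #1→D 10, #2→A 54, #3→A 30, #4→A 28. Service 122; fixed 173; total 295.
{A, B, C, D, E}: #1→D 10, #2→C 27, #3→A 30, #4→A 28. Service 95; fixed 428; total 523.
No other subset beats 245.

Open A only; minimum total cost 245.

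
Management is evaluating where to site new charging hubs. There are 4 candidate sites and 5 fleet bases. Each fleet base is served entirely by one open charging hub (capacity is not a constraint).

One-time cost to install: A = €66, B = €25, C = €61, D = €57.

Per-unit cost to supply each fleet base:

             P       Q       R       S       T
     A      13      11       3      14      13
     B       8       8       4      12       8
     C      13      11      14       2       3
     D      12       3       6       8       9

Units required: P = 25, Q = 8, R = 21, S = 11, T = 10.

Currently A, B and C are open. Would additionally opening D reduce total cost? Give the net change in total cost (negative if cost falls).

Current service cost with {A, B, C}: 379.
Adding D: each fleet base re-picks its cheapest; new service cost 339, saving 40.
Extra fixed cost: 57. Net change = 57 − 40 = 17.
(Totals: 531 → 548.)

No — net change +17 (cost rises by 17).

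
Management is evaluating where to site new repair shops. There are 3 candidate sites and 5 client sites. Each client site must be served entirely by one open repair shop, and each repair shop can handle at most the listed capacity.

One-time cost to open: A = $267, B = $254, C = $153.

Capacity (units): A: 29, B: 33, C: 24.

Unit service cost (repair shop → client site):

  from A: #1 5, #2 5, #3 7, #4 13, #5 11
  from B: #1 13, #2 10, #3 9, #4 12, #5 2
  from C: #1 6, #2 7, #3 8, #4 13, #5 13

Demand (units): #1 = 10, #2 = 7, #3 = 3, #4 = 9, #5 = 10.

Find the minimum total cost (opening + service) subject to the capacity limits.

Minimum total cost: 668

Open {B, C}: #1→C 6·10=60, #2→C 7·7=49, #3→C 8·3=24, #4→B 12·9=108, #5→B 2·10=20.
Loads: B carries 19/33, C carries 20/24. Service 261; fixed 407; total 668.
Next best feasible plan costs 671.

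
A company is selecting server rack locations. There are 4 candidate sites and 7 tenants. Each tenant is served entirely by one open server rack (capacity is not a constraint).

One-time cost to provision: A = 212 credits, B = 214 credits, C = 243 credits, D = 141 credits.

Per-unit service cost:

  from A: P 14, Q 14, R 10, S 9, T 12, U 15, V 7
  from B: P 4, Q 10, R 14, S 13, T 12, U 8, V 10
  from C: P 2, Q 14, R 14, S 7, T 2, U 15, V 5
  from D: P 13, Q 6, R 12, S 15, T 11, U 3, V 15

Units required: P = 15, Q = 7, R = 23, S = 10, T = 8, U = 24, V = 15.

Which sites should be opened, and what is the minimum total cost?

For any fixed open set, each tenant goes to its cheapest open site; total = fixed + service.
{C, D}: P→C 2·15=30, Q→D 6·7=42, R→D 12·23=276, S→C 7·10=70, T→C 2·8=16, U→D 3·24=72, V→C 5·15=75. Service 581; fixed 384; total 965.
{A, C, D}: service 535 + fixed 596 = 1131
{B, D}: service 818 + fixed 355 = 1173
{A, B, C, D}: P→C 2·15=30, Q→D 6·7=42, R→A 10·23=230, S→C 7·10=70, T→C 2·8=16, U→D 3·24=72, V→C 5·15=75. Service 535; fixed 810; total 1345.
No other subset beats 965.

Open C and D; minimum total cost 965.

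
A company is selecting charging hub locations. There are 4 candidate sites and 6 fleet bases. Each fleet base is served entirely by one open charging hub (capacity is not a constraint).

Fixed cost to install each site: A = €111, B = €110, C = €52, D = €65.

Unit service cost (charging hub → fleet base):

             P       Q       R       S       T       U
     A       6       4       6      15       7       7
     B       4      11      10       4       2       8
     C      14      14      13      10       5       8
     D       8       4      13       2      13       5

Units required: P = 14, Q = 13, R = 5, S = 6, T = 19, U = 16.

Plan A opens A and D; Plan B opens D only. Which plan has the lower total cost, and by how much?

Plan A is cheaper by 66.

Plan A: {A, D}: P→A 6·14=84, Q→A 4·13=52, R→A 6·5=30, S→D 2·6=12, T→A 7·19=133, U→D 5·16=80. Service 391; fixed 176; total 567.
Plan B: {D}: P→D 8·14=112, Q→D 4·13=52, R→D 13·5=65, S→D 2·6=12, T→D 13·19=247, U→D 5·16=80. Service 568; fixed 65; total 633.
Difference: |567 − 633| = 66.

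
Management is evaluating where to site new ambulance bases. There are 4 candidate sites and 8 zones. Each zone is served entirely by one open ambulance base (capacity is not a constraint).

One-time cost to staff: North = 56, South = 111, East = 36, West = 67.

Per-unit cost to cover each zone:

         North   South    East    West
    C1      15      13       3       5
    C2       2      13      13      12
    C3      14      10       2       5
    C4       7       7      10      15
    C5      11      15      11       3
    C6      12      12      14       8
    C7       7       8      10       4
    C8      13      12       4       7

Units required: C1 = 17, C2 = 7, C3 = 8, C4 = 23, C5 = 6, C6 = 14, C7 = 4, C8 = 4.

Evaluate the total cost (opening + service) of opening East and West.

Total cost: 646

Each zone is assigned to its cheapest site among the open ones.
{East, West}: C1→East 3·17=51, C2→West 12·7=84, C3→East 2·8=16, C4→East 10·23=230, C5→West 3·6=18, C6→West 8·14=112, C7→West 4·4=16, C8→East 4·4=16. Service 543; fixed 103; total 646.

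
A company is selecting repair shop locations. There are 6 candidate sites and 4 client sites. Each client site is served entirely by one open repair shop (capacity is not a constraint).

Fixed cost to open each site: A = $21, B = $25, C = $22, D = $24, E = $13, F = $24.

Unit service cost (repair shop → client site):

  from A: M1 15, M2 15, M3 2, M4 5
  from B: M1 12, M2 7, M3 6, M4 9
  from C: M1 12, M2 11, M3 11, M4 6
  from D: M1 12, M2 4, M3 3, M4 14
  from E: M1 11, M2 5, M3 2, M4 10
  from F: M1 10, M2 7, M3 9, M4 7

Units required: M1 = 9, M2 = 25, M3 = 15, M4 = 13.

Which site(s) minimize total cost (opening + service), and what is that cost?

Open A and D; minimum total cost 348.

For any fixed open set, each client site goes to its cheapest open site; total = fixed + service.
{A, D}: M1→D 12·9=108, M2→D 4·25=100, M3→A 2·15=30, M4→A 5·13=65. Service 303; fixed 45; total 348.
{A, D, E}: M1→E 11·9=99, M2→D 4·25=100, M3→A 2·15=30, M4→A 5·13=65. Service 294; fixed 58; total 352.
{A, E}: service 319 + fixed 34 = 353
{A, B, C, D, E, F}: M1→F 10·9=90, M2→D 4·25=100, M3→A 2·15=30, M4→A 5·13=65. Service 285; fixed 129; total 414.
No other subset beats 348.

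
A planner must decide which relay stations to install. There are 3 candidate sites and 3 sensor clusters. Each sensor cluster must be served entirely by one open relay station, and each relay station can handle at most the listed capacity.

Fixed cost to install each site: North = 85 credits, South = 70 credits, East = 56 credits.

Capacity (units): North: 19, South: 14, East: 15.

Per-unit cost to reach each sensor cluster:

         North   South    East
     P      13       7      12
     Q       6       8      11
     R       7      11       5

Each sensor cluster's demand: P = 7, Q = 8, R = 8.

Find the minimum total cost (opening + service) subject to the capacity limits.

Open {North, South}: P→South 7·7=49, Q→North 6·8=48, R→North 7·8=56.
Loads: North carries 16/19, South carries 7/14. Service 153; fixed 155; total 308.
Next best feasible plan costs 313.

Minimum total cost: 308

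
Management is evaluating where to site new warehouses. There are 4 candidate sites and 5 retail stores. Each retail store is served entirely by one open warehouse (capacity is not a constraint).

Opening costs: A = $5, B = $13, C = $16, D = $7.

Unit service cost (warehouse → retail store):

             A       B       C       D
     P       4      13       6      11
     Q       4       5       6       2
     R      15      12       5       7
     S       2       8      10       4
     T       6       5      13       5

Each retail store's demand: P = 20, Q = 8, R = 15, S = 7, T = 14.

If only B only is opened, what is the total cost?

Each retail store is assigned to its cheapest site among the open ones.
{B}: P→B 13·20=260, Q→B 5·8=40, R→B 12·15=180, S→B 8·7=56, T→B 5·14=70. Service 606; fixed 13; total 619.

Total cost: 619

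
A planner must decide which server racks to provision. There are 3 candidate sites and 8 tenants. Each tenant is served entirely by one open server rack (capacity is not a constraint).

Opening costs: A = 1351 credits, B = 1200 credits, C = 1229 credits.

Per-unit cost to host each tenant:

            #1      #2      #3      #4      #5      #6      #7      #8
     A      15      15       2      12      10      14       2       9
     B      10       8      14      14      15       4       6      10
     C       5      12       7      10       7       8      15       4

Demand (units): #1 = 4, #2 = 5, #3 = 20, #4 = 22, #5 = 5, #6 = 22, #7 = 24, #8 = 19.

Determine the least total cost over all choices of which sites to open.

For any fixed open set, each tenant goes to its cheapest open site; total = fixed + service.
{C}: #1→C 5·4=20, #2→C 12·5=60, #3→C 7·20=140, #4→C 10·22=220, #5→C 7·5=35, #6→C 8·22=176, #7→C 15·24=360, #8→C 4·19=76. Service 1087; fixed 1229; total 2316.
{B}: service 1165 + fixed 1200 = 2365
{A}: service 1016 + fixed 1351 = 2367
{A, B, C}: service 567 + fixed 3780 = 4347
No other subset beats 2316.

Minimum total cost: 2316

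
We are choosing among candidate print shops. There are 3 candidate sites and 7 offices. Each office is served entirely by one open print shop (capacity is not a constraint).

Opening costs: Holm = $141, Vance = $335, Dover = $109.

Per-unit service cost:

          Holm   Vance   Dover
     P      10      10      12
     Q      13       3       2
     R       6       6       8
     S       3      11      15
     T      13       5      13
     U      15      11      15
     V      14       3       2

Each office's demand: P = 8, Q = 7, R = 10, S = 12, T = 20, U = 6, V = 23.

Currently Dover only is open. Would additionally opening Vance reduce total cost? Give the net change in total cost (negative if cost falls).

No — net change +67 (cost rises by 67).

Current service cost with {Dover}: 766.
Adding Vance: each office re-picks its cheapest; new service cost 498, saving 268.
Extra fixed cost: 335. Net change = 335 − 268 = 67.
(Totals: 875 → 942.)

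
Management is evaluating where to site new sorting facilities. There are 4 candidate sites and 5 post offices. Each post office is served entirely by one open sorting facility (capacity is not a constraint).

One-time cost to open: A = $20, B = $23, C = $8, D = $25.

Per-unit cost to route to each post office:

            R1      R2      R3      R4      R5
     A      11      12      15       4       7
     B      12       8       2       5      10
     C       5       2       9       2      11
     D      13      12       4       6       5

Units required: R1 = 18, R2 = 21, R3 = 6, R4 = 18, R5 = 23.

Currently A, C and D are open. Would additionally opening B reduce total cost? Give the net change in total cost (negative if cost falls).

Current service cost with {A, C, D}: 307.
Adding B: each post office re-picks its cheapest; new service cost 295, saving 12.
Extra fixed cost: 23. Net change = 23 − 12 = 11.
(Totals: 360 → 371.)

No — net change +11 (cost rises by 11).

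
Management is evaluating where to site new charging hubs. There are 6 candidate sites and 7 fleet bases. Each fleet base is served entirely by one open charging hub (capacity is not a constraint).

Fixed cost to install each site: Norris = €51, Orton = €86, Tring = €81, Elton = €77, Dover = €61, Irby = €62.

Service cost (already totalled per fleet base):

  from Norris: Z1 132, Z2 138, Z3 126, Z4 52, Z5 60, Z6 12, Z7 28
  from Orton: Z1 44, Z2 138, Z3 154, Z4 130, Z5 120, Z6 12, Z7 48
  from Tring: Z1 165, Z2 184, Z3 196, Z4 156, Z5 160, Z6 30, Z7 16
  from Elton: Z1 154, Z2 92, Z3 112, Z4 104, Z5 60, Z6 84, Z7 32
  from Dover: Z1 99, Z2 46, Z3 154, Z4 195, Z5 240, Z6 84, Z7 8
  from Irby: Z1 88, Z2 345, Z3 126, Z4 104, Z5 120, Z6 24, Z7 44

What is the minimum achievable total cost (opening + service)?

Minimum total cost: 515

For any fixed open set, each fleet base goes to its cheapest open site; total = fixed + service.
{Norris, Dover}: Z1→Dover 99, Z2→Dover 46, Z3→Norris 126, Z4→Norris 52, Z5→Norris 60, Z6→Norris 12, Z7→Dover 8. Service 403; fixed 112; total 515.
{Norris, Orton, Dover}: service 348 + fixed 198 = 546
{Norris, Dover, Irby}: Z1→Irby 88, Z2→Dover 46, Z3→Norris 126, Z4→Norris 52, Z5→Norris 60, Z6→Norris 12, Z7→Dover 8. Service 392; fixed 174; total 566.
{Norris, Orton, Tring, Elton, Dover, Irby}: service 334 + fixed 418 = 752
No other subset beats 515.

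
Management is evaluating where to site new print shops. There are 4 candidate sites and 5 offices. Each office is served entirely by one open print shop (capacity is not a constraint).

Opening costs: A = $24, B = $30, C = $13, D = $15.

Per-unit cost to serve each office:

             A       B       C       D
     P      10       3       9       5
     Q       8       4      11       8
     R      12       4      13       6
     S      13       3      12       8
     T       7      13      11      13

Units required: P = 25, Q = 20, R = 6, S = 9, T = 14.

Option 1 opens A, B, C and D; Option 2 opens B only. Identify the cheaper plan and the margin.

Option 1 is cheaper by 32.

Option 1: {A, B, C, D}: P→B 3·25=75, Q→B 4·20=80, R→B 4·6=24, S→B 3·9=27, T→A 7·14=98. Service 304; fixed 82; total 386.
Option 2: {B}: P→B 3·25=75, Q→B 4·20=80, R→B 4·6=24, S→B 3·9=27, T→B 13·14=182. Service 388; fixed 30; total 418.
Difference: |386 − 418| = 32.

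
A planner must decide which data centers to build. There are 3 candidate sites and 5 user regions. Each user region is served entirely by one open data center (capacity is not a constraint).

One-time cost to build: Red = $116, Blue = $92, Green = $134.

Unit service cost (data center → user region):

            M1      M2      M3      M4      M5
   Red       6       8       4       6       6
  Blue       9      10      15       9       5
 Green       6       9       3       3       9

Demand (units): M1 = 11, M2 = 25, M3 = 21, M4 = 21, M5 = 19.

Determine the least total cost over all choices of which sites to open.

Minimum total cost: 706

For any fixed open set, each user region goes to its cheapest open site; total = fixed + service.
{Red}: M1→Red 6·11=66, M2→Red 8·25=200, M3→Red 4·21=84, M4→Red 6·21=126, M5→Red 6·19=114. Service 590; fixed 116; total 706.
{Green}: M1→Green 6·11=66, M2→Green 9·25=225, M3→Green 3·21=63, M4→Green 3·21=63, M5→Green 9·19=171. Service 588; fixed 134; total 722.
{Blue, Green}: service 512 + fixed 226 = 738
{Red, Blue, Green}: service 487 + fixed 342 = 829
No other subset beats 706.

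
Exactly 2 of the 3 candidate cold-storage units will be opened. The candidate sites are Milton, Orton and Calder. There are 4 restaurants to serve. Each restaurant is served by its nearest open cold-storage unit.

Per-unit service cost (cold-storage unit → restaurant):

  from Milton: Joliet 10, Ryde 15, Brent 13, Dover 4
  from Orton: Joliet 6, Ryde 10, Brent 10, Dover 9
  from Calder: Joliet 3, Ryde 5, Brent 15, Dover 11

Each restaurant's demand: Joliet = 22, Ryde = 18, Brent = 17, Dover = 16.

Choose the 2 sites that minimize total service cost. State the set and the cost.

Choose Milton and Calder; total service cost 441.

With exactly 2 open, each restaurant uses its cheapest among the chosen.
{Milton, Calder}: Joliet→Calder 3·22=66, Ryde→Calder 5·18=90, Brent→Milton 13·17=221, Dover→Milton 4·16=64. Service cost 441.
{Orton, Calder}: service cost 470
{Milton, Orton}: service cost 546
Among all 3 size-2 choices, {Milton, Calder} is lowest.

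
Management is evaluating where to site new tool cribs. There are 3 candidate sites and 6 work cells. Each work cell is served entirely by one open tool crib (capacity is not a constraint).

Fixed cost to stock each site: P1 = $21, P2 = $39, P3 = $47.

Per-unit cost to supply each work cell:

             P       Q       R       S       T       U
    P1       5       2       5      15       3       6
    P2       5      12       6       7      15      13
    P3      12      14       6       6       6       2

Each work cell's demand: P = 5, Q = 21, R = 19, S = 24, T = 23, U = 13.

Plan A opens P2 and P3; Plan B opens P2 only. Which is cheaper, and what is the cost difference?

Plan A: {P2, P3}: P→P2 5·5=25, Q→P2 12·21=252, R→P2 6·19=114, S→P3 6·24=144, T→P3 6·23=138, U→P3 2·13=26. Service 699; fixed 86; total 785.
Plan B: {P2}: P→P2 5·5=25, Q→P2 12·21=252, R→P2 6·19=114, S→P2 7·24=168, T→P2 15·23=345, U→P2 13·13=169. Service 1073; fixed 39; total 1112.
Difference: |785 − 1112| = 327.

Plan A is cheaper by 327.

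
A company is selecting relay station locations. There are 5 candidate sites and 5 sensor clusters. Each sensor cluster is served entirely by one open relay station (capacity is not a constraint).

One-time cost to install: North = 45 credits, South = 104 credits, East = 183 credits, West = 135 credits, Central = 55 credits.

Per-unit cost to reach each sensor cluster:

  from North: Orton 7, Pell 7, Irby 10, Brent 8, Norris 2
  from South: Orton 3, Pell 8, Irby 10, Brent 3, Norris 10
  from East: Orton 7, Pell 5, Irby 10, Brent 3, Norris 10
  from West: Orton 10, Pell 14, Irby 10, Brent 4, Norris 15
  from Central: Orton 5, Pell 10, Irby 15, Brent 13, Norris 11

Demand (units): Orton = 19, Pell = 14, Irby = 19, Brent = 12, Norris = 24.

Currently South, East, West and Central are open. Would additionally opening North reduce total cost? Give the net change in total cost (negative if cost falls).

Yes — net change −147 (cost falls by 147).

Current service cost with {South, East, West, Central}: 593.
Adding North: each sensor cluster re-picks its cheapest; new service cost 401, saving 192.
Extra fixed cost: 45. Net change = 45 − 192 = -147.
(Totals: 1070 → 923.)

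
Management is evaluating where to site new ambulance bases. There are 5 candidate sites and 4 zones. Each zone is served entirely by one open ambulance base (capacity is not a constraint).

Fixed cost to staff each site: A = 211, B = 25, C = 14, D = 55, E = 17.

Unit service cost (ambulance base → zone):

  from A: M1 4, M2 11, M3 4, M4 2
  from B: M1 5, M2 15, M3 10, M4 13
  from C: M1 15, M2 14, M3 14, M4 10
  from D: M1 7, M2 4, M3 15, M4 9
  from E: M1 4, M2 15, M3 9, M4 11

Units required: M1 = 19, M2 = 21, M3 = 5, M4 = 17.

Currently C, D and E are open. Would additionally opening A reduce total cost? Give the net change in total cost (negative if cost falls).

Current service cost with {C, D, E}: 358.
Adding A: each zone re-picks its cheapest; new service cost 214, saving 144.
Extra fixed cost: 211. Net change = 211 − 144 = 67.
(Totals: 444 → 511.)

No — net change +67 (cost rises by 67).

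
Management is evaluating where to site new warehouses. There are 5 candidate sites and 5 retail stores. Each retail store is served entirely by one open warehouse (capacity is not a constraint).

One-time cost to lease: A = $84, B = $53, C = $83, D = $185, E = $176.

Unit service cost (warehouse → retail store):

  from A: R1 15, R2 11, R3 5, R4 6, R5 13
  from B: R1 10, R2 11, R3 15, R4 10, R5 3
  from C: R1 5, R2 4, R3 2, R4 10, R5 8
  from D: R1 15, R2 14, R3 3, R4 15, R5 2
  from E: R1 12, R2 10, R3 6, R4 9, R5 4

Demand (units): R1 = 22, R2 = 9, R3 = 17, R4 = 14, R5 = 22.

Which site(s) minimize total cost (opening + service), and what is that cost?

For any fixed open set, each retail store goes to its cheapest open site; total = fixed + service.
{B, C}: R1→C 5·22=110, R2→C 4·9=36, R3→C 2·17=34, R4→B 10·14=140, R5→B 3·22=66. Service 386; fixed 136; total 522.
{A, B, C}: R1→C 5·22=110, R2→C 4·9=36, R3→C 2·17=34, R4→A 6·14=84, R5→B 3·22=66. Service 330; fixed 220; total 550.
{C}: service 496 + fixed 83 = 579
{A, B, C, D, E}: service 308 + fixed 581 = 889
No other subset beats 522.

Open B and C; minimum total cost 522.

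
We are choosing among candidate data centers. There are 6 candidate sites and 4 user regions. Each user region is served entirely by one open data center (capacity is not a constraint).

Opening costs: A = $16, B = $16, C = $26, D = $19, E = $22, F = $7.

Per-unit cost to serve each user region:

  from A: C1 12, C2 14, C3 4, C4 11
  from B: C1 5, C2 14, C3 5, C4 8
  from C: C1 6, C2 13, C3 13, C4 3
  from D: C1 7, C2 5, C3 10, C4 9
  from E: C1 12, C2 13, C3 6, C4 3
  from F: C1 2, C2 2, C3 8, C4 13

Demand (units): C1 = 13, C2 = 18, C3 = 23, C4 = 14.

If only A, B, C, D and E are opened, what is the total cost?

Each user region is assigned to its cheapest site among the open ones.
{A, B, C, D, E}: C1→B 5·13=65, C2→D 5·18=90, C3→A 4·23=92, C4→C 3·14=42. Service 289; fixed 99; total 388.

Total cost: 388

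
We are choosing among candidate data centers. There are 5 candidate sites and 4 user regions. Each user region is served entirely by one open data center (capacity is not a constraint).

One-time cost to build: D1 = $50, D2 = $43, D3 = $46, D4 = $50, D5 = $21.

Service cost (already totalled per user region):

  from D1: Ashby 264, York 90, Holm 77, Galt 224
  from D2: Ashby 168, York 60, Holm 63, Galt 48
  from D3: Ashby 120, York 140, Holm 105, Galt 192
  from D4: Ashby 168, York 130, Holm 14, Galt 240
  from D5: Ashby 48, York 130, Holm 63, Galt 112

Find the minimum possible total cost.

For any fixed open set, each user region goes to its cheapest open site; total = fixed + service.
{D2, D5}: Ashby→D5 48, York→D2 60, Holm→D2 63, Galt→D2 48. Service 219; fixed 64; total 283.
{D2, D4, D5}: service 170 + fixed 114 = 284
{D2, D3, D5}: Ashby→D5 48, York→D2 60, Holm→D2 63, Galt→D2 48. Service 219; fixed 110; total 329.
{D1, D2, D3, D4, D5}: service 170 + fixed 210 = 380
No other subset beats 283.

Minimum total cost: 283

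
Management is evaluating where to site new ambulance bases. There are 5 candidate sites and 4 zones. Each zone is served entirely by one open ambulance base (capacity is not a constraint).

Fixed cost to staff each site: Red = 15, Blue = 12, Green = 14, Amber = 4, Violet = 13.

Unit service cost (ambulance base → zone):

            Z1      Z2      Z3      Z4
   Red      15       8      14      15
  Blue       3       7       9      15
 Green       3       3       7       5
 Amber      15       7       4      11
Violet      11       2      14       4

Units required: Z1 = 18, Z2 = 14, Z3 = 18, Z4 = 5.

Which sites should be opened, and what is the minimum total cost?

Open Blue, Amber and Violet; minimum total cost 203.

For any fixed open set, each zone goes to its cheapest open site; total = fixed + service.
{Blue, Amber, Violet}: Z1→Blue 3·18=54, Z2→Violet 2·14=28, Z3→Amber 4·18=72, Z4→Violet 4·5=20. Service 174; fixed 29; total 203.
{Green, Amber, Violet}: Z1→Green 3·18=54, Z2→Violet 2·14=28, Z3→Amber 4·18=72, Z4→Violet 4·5=20. Service 174; fixed 31; total 205.
{Green, Amber}: service 193 + fixed 18 = 211
{Red, Blue, Green, Amber, Violet}: Z1→Blue 3·18=54, Z2→Violet 2·14=28, Z3→Amber 4·18=72, Z4→Violet 4·5=20. Service 174; fixed 58; total 232.
No other subset beats 203.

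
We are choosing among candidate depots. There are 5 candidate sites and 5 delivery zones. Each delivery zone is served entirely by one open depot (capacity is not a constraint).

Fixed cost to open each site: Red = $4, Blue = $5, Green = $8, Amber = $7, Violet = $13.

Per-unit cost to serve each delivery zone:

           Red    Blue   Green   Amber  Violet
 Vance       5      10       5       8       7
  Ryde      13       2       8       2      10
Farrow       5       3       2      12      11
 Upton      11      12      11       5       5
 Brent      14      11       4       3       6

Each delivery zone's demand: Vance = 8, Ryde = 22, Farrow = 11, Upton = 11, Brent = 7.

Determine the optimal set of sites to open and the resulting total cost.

For any fixed open set, each delivery zone goes to its cheapest open site; total = fixed + service.
{Green, Amber}: Vance→Green 5·8=40, Ryde→Amber 2·22=44, Farrow→Green 2·11=22, Upton→Amber 5·11=55, Brent→Amber 3·7=21. Service 182; fixed 15; total 197.
{Red, Green, Amber}: Vance→Red 5·8=40, Ryde→Amber 2·22=44, Farrow→Green 2·11=22, Upton→Amber 5·11=55, Brent→Amber 3·7=21. Service 182; fixed 19; total 201.
{Blue, Green, Amber}: service 182 + fixed 20 = 202
{Red, Blue, Green, Amber, Violet}: service 182 + fixed 37 = 219
No other subset beats 197.

Open Green and Amber; minimum total cost 197.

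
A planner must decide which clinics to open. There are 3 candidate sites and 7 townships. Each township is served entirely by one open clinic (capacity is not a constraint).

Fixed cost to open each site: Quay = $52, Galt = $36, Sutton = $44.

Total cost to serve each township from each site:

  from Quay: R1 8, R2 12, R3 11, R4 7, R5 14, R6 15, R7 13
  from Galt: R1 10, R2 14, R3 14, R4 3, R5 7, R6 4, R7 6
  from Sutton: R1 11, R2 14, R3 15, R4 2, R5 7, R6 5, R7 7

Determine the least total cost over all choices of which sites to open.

Minimum total cost: 94

For any fixed open set, each township goes to its cheapest open site; total = fixed + service.
{Galt}: R1→Galt 10, R2→Galt 14, R3→Galt 14, R4→Galt 3, R5→Galt 7, R6→Galt 4, R7→Galt 6. Service 58; fixed 36; total 94.
{Sutton}: service 61 + fixed 44 = 105
{Quay}: service 80 + fixed 52 = 132
{Quay, Galt, Sutton}: service 50 + fixed 132 = 182
No other subset beats 94.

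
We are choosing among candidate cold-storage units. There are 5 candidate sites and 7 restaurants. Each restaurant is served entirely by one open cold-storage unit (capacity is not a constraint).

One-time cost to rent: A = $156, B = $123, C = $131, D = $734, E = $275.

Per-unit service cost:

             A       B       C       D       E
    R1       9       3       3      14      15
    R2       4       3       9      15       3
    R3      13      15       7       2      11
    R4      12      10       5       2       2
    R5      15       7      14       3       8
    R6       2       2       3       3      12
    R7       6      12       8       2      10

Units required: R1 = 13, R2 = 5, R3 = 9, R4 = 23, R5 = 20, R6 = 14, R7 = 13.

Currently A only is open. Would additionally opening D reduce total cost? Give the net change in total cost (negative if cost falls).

No — net change +113 (cost rises by 113).

Current service cost with {A}: 936.
Adding D: each restaurant re-picks its cheapest; new service cost 315, saving 621.
Extra fixed cost: 734. Net change = 734 − 621 = 113.
(Totals: 1092 → 1205.)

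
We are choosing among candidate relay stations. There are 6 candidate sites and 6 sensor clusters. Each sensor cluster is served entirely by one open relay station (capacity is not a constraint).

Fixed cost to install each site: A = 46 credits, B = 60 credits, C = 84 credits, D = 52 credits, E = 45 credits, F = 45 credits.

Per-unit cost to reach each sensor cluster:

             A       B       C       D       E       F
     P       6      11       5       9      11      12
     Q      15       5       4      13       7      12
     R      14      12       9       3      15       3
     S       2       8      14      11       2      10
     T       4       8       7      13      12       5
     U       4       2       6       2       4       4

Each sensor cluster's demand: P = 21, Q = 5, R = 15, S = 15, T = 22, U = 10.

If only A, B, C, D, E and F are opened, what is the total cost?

Each sensor cluster is assigned to its cheapest site among the open ones.
{A, B, C, D, E, F}: P→C 5·21=105, Q→C 4·5=20, R→D 3·15=45, S→A 2·15=30, T→A 4·22=88, U→B 2·10=20. Service 308; fixed 332; total 640.

Total cost: 640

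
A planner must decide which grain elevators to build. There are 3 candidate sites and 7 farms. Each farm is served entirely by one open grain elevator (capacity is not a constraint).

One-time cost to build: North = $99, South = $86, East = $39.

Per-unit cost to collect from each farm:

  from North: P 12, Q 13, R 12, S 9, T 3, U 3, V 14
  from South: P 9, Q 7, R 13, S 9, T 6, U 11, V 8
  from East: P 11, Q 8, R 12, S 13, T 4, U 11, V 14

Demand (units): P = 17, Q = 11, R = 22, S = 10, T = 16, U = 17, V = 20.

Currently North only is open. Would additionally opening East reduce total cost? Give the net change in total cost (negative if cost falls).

Yes — net change −33 (cost falls by 33).

Current service cost with {North}: 1080.
Adding East: each farm re-picks its cheapest; new service cost 1008, saving 72.
Extra fixed cost: 39. Net change = 39 − 72 = -33.
(Totals: 1179 → 1146.)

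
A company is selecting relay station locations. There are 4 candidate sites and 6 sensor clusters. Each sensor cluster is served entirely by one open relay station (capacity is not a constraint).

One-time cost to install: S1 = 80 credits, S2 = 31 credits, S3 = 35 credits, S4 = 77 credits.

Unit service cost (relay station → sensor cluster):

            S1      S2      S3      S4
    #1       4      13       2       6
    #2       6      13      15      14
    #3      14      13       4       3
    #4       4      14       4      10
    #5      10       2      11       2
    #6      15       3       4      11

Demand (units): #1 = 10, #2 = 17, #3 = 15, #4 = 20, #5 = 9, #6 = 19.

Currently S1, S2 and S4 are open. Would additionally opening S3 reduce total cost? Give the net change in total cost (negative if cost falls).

No — net change +15 (cost rises by 15).

Current service cost with {S1, S2, S4}: 342.
Adding S3: each sensor cluster re-picks its cheapest; new service cost 322, saving 20.
Extra fixed cost: 35. Net change = 35 − 20 = 15.
(Totals: 530 → 545.)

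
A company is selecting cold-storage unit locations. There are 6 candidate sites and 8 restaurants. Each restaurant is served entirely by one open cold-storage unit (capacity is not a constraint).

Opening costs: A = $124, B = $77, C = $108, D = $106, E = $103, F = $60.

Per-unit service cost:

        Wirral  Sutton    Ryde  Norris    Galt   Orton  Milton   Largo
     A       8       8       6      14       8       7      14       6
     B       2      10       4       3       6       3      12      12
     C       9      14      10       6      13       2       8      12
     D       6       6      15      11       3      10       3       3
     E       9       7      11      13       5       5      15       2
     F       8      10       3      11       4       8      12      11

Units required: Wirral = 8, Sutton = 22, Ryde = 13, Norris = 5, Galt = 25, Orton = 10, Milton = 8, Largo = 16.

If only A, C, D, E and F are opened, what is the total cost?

Each restaurant is assigned to its cheapest site among the open ones.
{A, C, D, E, F}: Wirral→D 6·8=48, Sutton→D 6·22=132, Ryde→F 3·13=39, Norris→C 6·5=30, Galt→D 3·25=75, Orton→C 2·10=20, Milton→D 3·8=24, Largo→E 2·16=32. Service 400; fixed 501; total 901.

Total cost: 901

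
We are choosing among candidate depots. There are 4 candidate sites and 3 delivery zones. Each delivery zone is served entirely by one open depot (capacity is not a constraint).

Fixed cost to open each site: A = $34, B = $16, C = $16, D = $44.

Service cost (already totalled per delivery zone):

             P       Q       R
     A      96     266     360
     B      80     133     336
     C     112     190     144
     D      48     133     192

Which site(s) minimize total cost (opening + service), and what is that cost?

For any fixed open set, each delivery zone goes to its cheapest open site; total = fixed + service.
{C, D}: P→D 48, Q→D 133, R→C 144. Service 325; fixed 60; total 385.
{B, C}: service 357 + fixed 32 = 389
{B, C, D}: service 325 + fixed 76 = 401
{A, B, C, D}: P→D 48, Q→B 133, R→C 144. Service 325; fixed 110; total 435.
No other subset beats 385.

Open C and D; minimum total cost 385.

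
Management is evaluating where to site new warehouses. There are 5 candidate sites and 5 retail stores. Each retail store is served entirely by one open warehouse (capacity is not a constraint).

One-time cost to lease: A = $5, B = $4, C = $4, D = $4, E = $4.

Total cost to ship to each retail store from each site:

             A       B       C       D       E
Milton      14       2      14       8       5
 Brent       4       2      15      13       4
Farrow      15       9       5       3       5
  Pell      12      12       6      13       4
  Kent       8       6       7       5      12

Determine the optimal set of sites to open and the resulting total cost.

Open B and E; minimum total cost 27.

For any fixed open set, each retail store goes to its cheapest open site; total = fixed + service.
{B, E}: Milton→B 2, Brent→B 2, Farrow→E 5, Pell→E 4, Kent→B 6. Service 19; fixed 8; total 27.
{B, D, E}: service 16 + fixed 12 = 28
{B, C}: service 21 + fixed 8 = 29
{A, B, C, D, E}: service 16 + fixed 21 = 37
No other subset beats 27.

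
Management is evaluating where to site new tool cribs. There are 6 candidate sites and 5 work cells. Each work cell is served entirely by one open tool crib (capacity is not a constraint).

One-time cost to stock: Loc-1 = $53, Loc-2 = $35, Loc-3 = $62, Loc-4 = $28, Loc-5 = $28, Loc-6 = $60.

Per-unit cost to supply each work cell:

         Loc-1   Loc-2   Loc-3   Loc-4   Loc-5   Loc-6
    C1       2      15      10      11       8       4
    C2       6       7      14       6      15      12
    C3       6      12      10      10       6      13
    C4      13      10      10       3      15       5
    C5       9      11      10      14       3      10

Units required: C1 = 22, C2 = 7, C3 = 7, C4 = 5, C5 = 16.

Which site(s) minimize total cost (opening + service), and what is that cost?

For any fixed open set, each work cell goes to its cheapest open site; total = fixed + service.
{Loc-1, Loc-4, Loc-5}: C1→Loc-1 2·22=44, C2→Loc-1 6·7=42, C3→Loc-1 6·7=42, C4→Loc-4 3·5=15, C5→Loc-5 3·16=48. Service 191; fixed 109; total 300.
{Loc-1, Loc-5}: C1→Loc-1 2·22=44, C2→Loc-1 6·7=42, C3→Loc-1 6·7=42, C4→Loc-1 13·5=65, C5→Loc-5 3·16=48. Service 241; fixed 81; total 322.
{Loc-1, Loc-2, Loc-4, Loc-5}: service 191 + fixed 144 = 335
{Loc-1, Loc-2, Loc-3, Loc-4, Loc-5, Loc-6}: service 191 + fixed 266 = 457
No other subset beats 300.

Open Loc-1, Loc-4 and Loc-5; minimum total cost 300.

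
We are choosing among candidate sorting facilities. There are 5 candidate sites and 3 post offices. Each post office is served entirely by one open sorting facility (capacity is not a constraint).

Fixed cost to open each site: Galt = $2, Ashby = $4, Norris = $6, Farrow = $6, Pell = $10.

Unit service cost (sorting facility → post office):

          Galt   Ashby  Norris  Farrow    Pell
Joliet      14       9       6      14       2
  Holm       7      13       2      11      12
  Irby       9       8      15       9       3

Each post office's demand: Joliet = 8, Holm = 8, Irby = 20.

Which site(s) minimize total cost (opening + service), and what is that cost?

Open Norris and Pell; minimum total cost 108.

For any fixed open set, each post office goes to its cheapest open site; total = fixed + service.
{Norris, Pell}: Joliet→Pell 2·8=16, Holm→Norris 2·8=16, Irby→Pell 3·20=60. Service 92; fixed 16; total 108.
{Galt, Norris, Pell}: service 92 + fixed 18 = 110
{Ashby, Norris, Pell}: Joliet→Pell 2·8=16, Holm→Norris 2·8=16, Irby→Pell 3·20=60. Service 92; fixed 20; total 112.
{Galt, Ashby, Norris, Farrow, Pell}: service 92 + fixed 28 = 120
No other subset beats 108.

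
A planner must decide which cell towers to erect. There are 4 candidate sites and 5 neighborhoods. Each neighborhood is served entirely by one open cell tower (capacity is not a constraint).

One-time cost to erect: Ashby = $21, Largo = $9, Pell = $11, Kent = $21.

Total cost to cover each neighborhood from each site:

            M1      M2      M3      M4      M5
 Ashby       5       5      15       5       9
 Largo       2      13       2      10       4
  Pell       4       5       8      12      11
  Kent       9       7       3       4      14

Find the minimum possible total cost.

Minimum total cost: 40

For any fixed open set, each neighborhood goes to its cheapest open site; total = fixed + service.
{Largo}: M1→Largo 2, M2→Largo 13, M3→Largo 2, M4→Largo 10, M5→Largo 4. Service 31; fixed 9; total 40.
{Largo, Pell}: M1→Largo 2, M2→Pell 5, M3→Largo 2, M4→Largo 10, M5→Largo 4. Service 23; fixed 20; total 43.
{Ashby, Largo}: service 18 + fixed 30 = 48
{Ashby, Largo, Pell, Kent}: service 17 + fixed 62 = 79
No other subset beats 40.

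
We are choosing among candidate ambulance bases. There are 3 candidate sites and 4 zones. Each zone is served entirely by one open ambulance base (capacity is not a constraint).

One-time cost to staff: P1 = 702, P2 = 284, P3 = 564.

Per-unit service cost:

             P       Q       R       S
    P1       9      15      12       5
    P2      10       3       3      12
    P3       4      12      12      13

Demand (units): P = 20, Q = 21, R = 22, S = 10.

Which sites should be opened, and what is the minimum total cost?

For any fixed open set, each zone goes to its cheapest open site; total = fixed + service.
{P2}: P→P2 10·20=200, Q→P2 3·21=63, R→P2 3·22=66, S→P2 12·10=120. Service 449; fixed 284; total 733.
{P2, P3}: P→P3 4·20=80, Q→P2 3·21=63, R→P2 3·22=66, S→P2 12·10=120. Service 329; fixed 848; total 1177.
{P3}: P→P3 4·20=80, Q→P3 12·21=252, R→P3 12·22=264, S→P3 13·10=130. Service 726; fixed 564; total 1290.
{P1, P2, P3}: service 259 + fixed 1550 = 1809
No other subset beats 733.

Open P2 only; minimum total cost 733.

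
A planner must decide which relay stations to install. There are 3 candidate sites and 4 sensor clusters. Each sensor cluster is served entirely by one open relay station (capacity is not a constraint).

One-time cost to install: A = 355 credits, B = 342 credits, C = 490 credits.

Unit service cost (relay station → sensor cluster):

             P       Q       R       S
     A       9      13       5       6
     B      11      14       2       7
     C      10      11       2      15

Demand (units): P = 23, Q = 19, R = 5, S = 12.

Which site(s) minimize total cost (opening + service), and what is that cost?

For any fixed open set, each sensor cluster goes to its cheapest open site; total = fixed + service.
{A}: P→A 9·23=207, Q→A 13·19=247, R→A 5·5=25, S→A 6·12=72. Service 551; fixed 355; total 906.
{B}: P→B 11·23=253, Q→B 14·19=266, R→B 2·5=10, S→B 7·12=84. Service 613; fixed 342; total 955.
{C}: P→C 10·23=230, Q→C 11·19=209, R→C 2·5=10, S→C 15·12=180. Service 629; fixed 490; total 1119.
{A, B, C}: P→A 9·23=207, Q→C 11·19=209, R→B 2·5=10, S→A 6·12=72. Service 498; fixed 1187; total 1685.
No other subset beats 906.

Open A only; minimum total cost 906.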